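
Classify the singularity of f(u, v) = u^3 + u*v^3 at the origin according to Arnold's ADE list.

E_{7}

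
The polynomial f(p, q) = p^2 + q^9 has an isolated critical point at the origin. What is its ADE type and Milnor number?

Type A_{8}, Milnor number mu = 8.

The Hessian of f at 0 is [[2, 0], [0, 0]] with rank 1, so corank 1. A Groebner basis of the Jacobian ideal J(f) in C{p,q} is {q^8, p}; counting standard monomials gives mu = 8. Corank 1: A-series; mu = 8 gives A_8.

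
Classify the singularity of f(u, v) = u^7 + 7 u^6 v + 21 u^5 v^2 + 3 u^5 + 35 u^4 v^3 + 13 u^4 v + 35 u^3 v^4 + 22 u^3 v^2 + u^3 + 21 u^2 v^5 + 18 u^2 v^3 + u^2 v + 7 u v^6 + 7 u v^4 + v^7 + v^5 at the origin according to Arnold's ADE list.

D6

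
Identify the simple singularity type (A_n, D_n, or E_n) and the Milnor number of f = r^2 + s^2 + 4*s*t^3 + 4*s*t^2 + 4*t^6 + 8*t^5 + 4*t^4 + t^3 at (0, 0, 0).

The Hessian of f at 0 has rank 2. Corank 1: A-series; mu = 2 gives A_2.

Type A_2, Milnor number mu = 2.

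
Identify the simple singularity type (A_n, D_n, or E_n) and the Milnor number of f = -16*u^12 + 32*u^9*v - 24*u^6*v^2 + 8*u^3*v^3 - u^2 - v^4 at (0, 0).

The Hessian of f at 0 is [[-2, 0], [0, 0]] with rank 1, so corank 1. A Groebner basis of the Jacobian ideal J(f) in C{u,v} is {v^3, u}; counting standard monomials gives mu = 3. Corank 1: A-series; mu = 3 gives A_3.

Type A_3, Milnor number mu = 3.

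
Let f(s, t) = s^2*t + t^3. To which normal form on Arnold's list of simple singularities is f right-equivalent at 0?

D_{4}

The Hessian of f at 0 has rank 0. Corank 2; j^3 = t*(s^2 + t^2) splits into three distinct lines over C (the quadratic factor has nonzero discriminant), so D_4.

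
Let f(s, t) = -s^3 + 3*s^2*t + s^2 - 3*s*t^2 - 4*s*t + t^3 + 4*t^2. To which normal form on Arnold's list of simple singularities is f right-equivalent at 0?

The Hessian of f at 0 has rank 1. Corank 1: A-series; mu = 2 gives A_2.

A_{2}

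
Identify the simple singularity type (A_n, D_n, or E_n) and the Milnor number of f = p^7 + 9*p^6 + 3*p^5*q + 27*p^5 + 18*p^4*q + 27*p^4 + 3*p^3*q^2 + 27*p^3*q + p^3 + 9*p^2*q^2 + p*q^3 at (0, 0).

The Hessian of f at 0 has rank 0. Corank 2; j^3 = p^3 is a perfect cube, so E-series; the 4-jet and mu = 7 give E_7.

Type E_7, Milnor number mu = 7.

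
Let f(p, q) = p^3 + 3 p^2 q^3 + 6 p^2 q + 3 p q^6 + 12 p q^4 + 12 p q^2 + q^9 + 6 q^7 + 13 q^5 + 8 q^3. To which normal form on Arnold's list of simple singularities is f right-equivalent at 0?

E8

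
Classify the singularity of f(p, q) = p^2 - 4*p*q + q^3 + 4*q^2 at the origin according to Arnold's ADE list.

A2

The Hessian of f at 0 is [[2, -4], [-4, 8]] with rank 1, so corank 1. A Groebner basis of the Jacobian ideal J(f) in C{p,q} is {q^2, p - 2*q}; counting standard monomials gives mu = 2. Corank 1: A-series; mu = 2 gives A_2.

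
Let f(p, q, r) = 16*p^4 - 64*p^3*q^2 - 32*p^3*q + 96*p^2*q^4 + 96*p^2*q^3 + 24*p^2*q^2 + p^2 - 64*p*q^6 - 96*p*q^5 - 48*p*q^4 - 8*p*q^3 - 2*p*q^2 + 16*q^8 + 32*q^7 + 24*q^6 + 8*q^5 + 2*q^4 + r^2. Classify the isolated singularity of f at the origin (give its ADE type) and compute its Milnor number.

The Hessian of f at 0 has rank 2. Corank 1: A-series; mu = 3 gives A_3.

Type A_3, Milnor number mu = 3.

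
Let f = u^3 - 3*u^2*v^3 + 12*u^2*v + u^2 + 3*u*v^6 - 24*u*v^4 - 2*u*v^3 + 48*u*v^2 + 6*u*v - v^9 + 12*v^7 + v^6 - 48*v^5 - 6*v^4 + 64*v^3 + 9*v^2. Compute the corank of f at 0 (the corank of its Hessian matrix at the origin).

Hessian at 0 has rank 1.

1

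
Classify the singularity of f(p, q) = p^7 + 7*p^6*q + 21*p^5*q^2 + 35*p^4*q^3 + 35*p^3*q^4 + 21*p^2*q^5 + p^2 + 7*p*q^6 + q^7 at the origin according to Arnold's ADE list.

A6

The Hessian of f at 0 has rank 1. Corank 1: A-series; mu = 6 gives A_6.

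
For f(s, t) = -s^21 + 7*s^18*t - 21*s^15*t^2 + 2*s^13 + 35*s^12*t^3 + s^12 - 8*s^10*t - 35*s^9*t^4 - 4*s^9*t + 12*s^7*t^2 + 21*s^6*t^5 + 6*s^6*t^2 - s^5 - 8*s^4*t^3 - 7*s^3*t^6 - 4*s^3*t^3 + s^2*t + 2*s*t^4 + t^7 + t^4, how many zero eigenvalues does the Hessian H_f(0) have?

2

The Hessian at 0 is [[0, 0], [0, 0]] of rank 0; hence corank 2.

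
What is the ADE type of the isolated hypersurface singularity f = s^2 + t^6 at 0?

The Hessian of f at 0 has rank 1. Corank 1: A-series; mu = 5 gives A_5.

A_{5}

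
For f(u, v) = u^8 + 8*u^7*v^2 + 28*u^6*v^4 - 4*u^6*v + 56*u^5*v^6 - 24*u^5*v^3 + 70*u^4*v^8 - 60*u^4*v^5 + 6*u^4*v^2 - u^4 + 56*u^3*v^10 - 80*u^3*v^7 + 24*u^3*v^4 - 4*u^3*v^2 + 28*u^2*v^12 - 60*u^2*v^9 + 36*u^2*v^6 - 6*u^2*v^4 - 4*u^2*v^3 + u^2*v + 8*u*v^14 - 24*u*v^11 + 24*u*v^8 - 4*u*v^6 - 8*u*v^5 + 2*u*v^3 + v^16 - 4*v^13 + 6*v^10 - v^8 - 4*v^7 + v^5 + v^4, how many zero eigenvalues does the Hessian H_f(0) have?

Hessian at 0 has rank 0.

2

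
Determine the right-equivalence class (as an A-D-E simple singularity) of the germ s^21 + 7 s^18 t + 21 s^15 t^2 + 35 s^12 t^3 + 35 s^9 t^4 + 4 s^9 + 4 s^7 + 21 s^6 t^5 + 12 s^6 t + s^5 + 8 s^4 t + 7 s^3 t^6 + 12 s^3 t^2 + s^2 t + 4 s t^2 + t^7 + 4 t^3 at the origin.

D8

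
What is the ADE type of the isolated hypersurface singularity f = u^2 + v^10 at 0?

A_{9}

The Hessian of f at 0 has rank 1. Corank 1: A-series; mu = 9 gives A_9.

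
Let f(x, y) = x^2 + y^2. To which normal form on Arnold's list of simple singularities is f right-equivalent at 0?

A_1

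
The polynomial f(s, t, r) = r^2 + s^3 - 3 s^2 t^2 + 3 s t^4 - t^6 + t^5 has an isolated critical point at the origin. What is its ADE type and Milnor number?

The Hessian of f at 0 is [[0, 0, 0], [0, 0, 0], [0, 0, 2]] with rank 1, so corank 2. A Groebner basis of the Jacobian ideal J(f) in C{s,t,r} is {t^4, s^3, -s^2/2 + s*t^2, r}; counting standard monomials gives mu = 8. Corank 2; j^3 = s^3 is a perfect cube, so E-series; the 5-jet and mu = 8 give E_8.

Type E8, Milnor number mu = 8.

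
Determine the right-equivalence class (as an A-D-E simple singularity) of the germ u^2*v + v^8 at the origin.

D9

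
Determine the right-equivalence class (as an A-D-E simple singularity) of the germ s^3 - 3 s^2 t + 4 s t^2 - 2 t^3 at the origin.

D_{4}

The Hessian of f at 0 has rank 0. Corank 2; j^3 = (s - t)*(s^2 - 2*s*t + 2*t^2) splits into three distinct lines over C (the quadratic factor has nonzero discriminant), so D_4.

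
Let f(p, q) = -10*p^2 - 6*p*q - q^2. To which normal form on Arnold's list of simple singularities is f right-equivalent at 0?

The Hessian of f at 0 is [[-20, -6], [-6, -2]] with rank 2, so corank 0. A Groebner basis of the Jacobian ideal J(f) in C{p,q} is {p, q}; counting standard monomials gives mu = 1. Corank 0: nondegenerate Morse point, so A_1.

A_{1}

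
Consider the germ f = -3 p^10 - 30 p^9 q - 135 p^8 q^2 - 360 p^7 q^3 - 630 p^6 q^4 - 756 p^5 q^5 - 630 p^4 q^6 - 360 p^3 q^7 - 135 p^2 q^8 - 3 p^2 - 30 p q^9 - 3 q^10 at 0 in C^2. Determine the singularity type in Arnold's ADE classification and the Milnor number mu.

Type A_9, Milnor number mu = 9.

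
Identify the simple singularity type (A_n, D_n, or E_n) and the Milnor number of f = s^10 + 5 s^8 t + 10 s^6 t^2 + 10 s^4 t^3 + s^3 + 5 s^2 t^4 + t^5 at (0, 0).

The Hessian of f at 0 is [[0, 0], [0, 0]] with rank 0, so corank 2. A Groebner basis of the Jacobian ideal J(f) in C{s,t} is {t^4, s^2}; counting standard monomials gives mu = 8. Corank 2; j^3 = s^3 is a perfect cube, so E-series; the 5-jet and mu = 8 give E_8.

Type E_{8}, Milnor number mu = 8.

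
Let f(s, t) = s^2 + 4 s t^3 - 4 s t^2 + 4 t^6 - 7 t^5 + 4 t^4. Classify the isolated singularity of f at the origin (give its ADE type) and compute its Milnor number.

Type A_4, Milnor number mu = 4.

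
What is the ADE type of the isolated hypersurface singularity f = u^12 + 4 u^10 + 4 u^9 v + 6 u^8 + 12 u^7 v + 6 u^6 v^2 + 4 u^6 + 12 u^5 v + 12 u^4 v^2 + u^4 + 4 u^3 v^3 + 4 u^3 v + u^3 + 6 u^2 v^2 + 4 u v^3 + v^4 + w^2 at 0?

The Hessian of f at 0 is [[0, 0, 0], [0, 0, 0], [0, 0, 2]] with rank 1, so corank 2. A Groebner basis of the Jacobian ideal J(f) in C{u,v,w} is {v^4, u*v^2 + v^3/3, u^2, w}; counting standard monomials gives mu = 6. Corank 2; j^3 = u^3 is a perfect cube, so E-series; the 4-jet and mu = 6 give E_6.

E6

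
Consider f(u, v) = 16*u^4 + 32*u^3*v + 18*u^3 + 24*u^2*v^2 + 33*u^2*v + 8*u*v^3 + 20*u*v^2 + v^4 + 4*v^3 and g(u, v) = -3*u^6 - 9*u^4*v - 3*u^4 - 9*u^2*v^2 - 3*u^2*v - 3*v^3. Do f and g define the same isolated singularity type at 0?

The Hessian of f at 0 is [[0, 0], [0, 0]] with rank 0, so corank 2. A Groebner basis of the Jacobian ideal J(f) in C{u,v} is {u*v^2 + 27*u*v/4 + 9*v^2/2, -81*u*v/8 + v^3 - 27*v^2/4, u^2 + 7*u*v/6 + v^2/3}; counting standard monomials gives mu = 5. Corank 2; j^3 = (2*u + v)*(3*u + 2*v)^2 has shape L^2 M (L != M), so D-series; mu = 5 gives D_5. The Hessian of g at 0 is [[0, 0], [0, 0]] with rank 0, so corank 2. A Groebner basis of the Jacobian ideal J(g) in C{u,v} is {v^3, u^2 + 3*v^2, u*v}; counting standard monomials gives mu = 4. Corank 2; j^3 = -3*v*(u^2 + v^2) splits into three distinct lines over C (the quadratic factor has nonzero discriminant), so D_4. f is D_5 but g is D_4, hence not right-equivalent.

No.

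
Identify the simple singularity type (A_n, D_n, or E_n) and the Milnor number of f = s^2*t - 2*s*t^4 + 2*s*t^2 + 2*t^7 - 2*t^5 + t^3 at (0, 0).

Type D_{8}, Milnor number mu = 8.

The Hessian of f at 0 is [[0, 0], [0, 0]] with rank 0, so corank 2. A Groebner basis of the Jacobian ideal J(f) in C{s,t} is {s^2/6 + s*t^3 + 4*s*t/3 + 7*t^2/6, -s*t + t^4 - t^2, s^3 - 3*s*t^2 - 2*t^3, s^2*t + 2*s*t^2 + t^3}; counting standard monomials gives mu = 8. Corank 2; j^3 = t*(s + t)^2 has shape L^2 M (L != M), so D-series; mu = 8 gives D_8.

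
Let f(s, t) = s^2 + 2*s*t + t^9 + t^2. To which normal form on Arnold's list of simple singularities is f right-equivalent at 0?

A_8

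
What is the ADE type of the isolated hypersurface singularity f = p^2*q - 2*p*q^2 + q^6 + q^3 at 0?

D_7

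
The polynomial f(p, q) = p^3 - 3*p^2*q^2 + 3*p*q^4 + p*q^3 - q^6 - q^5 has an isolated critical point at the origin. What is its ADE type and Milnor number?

Type E_7, Milnor number mu = 7.

The Hessian of f at 0 is [[0, 0], [0, 0]] with rank 0, so corank 2. A Groebner basis of the Jacobian ideal J(f) in C{p,q} is {-p^2 + q^4 - q^3/3, p^3, p^2*q + p^2/3 + q^3/9, -p^2 + p*q^2 - q^3/3}; counting standard monomials gives mu = 7. Corank 2; j^3 = p^3 is a perfect cube, so E-series; the 4-jet and mu = 7 give E_7.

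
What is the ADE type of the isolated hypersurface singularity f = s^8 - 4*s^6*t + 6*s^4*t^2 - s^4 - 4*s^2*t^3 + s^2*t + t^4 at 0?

The Hessian of f at 0 is [[0, 0], [0, 0]] with rank 0, so corank 2. A Groebner basis of the Jacobian ideal J(f) in C{s,t} is {s^3, s^2/4 + t^3, s*t}; counting standard monomials gives mu = 5. Corank 2; j^3 = s^2*t has shape L^2 M (L != M), so D-series; mu = 5 gives D_5.

D_{5}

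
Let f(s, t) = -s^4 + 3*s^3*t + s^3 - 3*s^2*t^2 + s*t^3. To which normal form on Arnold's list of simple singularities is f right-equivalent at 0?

E7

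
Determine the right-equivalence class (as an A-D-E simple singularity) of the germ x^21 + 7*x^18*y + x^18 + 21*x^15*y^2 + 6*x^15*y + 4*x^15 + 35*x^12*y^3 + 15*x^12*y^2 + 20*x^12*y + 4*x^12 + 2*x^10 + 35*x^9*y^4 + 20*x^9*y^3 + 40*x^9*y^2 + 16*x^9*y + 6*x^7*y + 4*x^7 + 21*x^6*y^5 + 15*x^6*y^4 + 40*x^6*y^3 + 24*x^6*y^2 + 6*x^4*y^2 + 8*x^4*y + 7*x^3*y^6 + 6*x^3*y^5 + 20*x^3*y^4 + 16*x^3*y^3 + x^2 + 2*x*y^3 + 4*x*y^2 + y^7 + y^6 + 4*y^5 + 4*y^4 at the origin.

A6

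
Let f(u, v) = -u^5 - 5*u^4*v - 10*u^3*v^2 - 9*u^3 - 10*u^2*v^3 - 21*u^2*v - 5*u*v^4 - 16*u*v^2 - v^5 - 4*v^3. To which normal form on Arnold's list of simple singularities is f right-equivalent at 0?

The Hessian of f at 0 has rank 0. Corank 2; j^3 = -(u + v)*(3*u + 2*v)^2 has shape L^2 M (L != M), so D-series; mu = 6 gives D_6.

D_6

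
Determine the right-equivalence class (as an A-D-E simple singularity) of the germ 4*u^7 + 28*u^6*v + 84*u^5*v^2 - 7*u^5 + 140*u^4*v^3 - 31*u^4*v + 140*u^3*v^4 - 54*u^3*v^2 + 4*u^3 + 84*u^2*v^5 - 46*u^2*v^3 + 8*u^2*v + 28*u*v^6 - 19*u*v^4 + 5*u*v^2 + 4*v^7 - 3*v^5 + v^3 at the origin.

D_6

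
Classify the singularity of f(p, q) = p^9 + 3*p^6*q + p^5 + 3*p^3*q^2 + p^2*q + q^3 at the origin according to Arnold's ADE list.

The Hessian of f at 0 has rank 0. Corank 2; j^3 = q*(p^2 + q^2) splits into three distinct lines over C (the quadratic factor has nonzero discriminant), so D_4.

D_{4}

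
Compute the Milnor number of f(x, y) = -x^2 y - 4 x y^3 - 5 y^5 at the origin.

The Hessian of f at 0 has rank 0. Corank 2; j^3 = -x^2*y has shape L^2 M (L != M), so D-series; mu = 6 gives D_6.

6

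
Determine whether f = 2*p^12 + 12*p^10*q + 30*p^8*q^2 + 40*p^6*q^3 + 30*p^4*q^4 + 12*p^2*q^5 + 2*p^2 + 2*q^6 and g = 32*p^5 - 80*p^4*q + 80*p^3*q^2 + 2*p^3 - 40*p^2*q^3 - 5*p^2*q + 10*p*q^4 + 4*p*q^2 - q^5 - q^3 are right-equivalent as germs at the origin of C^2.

No.

The Hessian of f at 0 is [[4, 0], [0, 0]] with rank 1, so corank 1. A Groebner basis of the Jacobian ideal J(f) in C{p,q} is {q^5, p}; counting standard monomials gives mu = 5. Corank 1: A-series; mu = 5 gives A_5. The Hessian of g at 0 is [[0, 0], [0, 0]] with rank 0, so corank 2. A Groebner basis of the Jacobian ideal J(g) in C{p,q} is {-p*q/10 + q^4 + q^2/10, p*q^2 - q^3, p^2 - 3*p*q/2 + q^2/2}; counting standard monomials gives mu = 6. Corank 2; j^3 = (p - q)^2*(2*p - q) has shape L^2 M (L != M), so D-series; mu = 6 gives D_6. f is A_5 but g is D_6, hence not right-equivalent.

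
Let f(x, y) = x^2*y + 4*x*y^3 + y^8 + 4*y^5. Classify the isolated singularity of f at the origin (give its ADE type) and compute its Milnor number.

Type D_{9}, Milnor number mu = 9.

The Hessian of f at 0 has rank 0. Corank 2; j^3 = x^2*y has shape L^2 M (L != M), so D-series; mu = 9 gives D_9.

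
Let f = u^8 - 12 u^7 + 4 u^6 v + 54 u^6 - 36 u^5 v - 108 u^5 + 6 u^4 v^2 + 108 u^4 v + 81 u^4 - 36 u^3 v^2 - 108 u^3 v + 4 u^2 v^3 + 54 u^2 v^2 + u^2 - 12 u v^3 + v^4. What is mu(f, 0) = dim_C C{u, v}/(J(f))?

3

The Hessian of f at 0 has rank 1. Corank 1: A-series; mu = 3 gives A_3.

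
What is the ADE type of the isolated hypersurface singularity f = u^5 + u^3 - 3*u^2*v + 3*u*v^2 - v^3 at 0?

The Hessian of f at 0 has rank 0. Corank 2; j^3 = (u - v)^3 is a perfect cube, so E-series; the 5-jet and mu = 8 give E_8.

E8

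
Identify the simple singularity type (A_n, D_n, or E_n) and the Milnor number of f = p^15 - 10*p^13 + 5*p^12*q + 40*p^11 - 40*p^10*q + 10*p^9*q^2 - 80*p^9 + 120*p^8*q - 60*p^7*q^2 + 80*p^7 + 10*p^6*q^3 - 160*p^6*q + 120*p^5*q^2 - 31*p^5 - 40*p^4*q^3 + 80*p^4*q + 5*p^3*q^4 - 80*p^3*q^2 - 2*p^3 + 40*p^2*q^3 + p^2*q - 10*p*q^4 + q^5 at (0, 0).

The Hessian of f at 0 has rank 0. Corank 2; j^3 = -p^2*(2*p - q) has shape L^2 M (L != M), so D-series; mu = 6 gives D_6.

Type D_{6}, Milnor number mu = 6.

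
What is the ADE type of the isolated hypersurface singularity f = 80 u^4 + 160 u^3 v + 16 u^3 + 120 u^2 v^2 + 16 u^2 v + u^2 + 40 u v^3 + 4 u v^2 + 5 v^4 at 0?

A3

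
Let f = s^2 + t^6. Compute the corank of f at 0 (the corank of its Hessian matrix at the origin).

1

Hessian at 0 has rank 1.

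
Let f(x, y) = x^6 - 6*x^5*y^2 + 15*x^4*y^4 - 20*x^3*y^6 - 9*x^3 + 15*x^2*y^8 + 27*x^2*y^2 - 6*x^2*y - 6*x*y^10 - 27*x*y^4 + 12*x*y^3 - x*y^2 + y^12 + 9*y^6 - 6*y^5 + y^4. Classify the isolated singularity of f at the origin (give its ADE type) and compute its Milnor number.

Type D_7, Milnor number mu = 7.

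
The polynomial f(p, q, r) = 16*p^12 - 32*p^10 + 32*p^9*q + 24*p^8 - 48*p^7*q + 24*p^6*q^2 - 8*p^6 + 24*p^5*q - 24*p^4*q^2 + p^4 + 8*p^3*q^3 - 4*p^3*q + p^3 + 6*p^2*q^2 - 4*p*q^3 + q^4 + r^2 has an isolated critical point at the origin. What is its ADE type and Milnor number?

Type E6, Milnor number mu = 6.

The Hessian of f at 0 is [[0, 0, 0], [0, 0, 0], [0, 0, 2]] with rank 1, so corank 2. A Groebner basis of the Jacobian ideal J(f) in C{p,q,r} is {q^4, p*q^2 - q^3/3, p^2, r}; counting standard monomials gives mu = 6. Corank 2; j^3 = p^3 is a perfect cube, so E-series; the 4-jet and mu = 6 give E_6.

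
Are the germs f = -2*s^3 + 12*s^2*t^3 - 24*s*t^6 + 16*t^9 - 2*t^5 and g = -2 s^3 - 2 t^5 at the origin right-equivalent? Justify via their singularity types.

The Hessian of f at 0 has rank 0. Corank 2; j^3 = -2*s^3 is a perfect cube, so E-series; the 5-jet and mu = 8 give E_8. The Hessian of g at 0 has rank 0. Corank 2; j^3 = -2*s^3 is a perfect cube, so E-series; the 5-jet and mu = 8 give E_8. Both have type E_8, hence right-equivalent.

Yes.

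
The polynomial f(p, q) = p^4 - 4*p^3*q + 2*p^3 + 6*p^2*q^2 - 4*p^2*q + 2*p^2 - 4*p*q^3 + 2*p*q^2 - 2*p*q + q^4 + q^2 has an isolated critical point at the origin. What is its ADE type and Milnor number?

Type A_{1}, Milnor number mu = 1.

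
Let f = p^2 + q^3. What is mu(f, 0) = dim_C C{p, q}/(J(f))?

The Hessian of f at 0 has rank 1. Corank 1: A-series; mu = 2 gives A_2.

2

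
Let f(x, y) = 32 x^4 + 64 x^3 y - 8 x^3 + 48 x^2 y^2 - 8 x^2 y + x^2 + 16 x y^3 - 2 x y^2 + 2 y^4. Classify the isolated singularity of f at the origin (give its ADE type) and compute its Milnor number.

Type A_{3}, Milnor number mu = 3.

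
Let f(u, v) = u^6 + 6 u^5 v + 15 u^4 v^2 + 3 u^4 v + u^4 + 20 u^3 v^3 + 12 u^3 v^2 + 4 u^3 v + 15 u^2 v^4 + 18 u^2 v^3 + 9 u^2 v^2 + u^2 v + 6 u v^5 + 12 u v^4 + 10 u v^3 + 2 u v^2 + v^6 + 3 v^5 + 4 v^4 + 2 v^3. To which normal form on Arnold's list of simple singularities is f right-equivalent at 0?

The Hessian of f at 0 has rank 0. Corank 2; j^3 = v*(u^2 + 2*u*v + 2*v^2) splits into three distinct lines over C (the quadratic factor has nonzero discriminant), so D_4.

D_{4}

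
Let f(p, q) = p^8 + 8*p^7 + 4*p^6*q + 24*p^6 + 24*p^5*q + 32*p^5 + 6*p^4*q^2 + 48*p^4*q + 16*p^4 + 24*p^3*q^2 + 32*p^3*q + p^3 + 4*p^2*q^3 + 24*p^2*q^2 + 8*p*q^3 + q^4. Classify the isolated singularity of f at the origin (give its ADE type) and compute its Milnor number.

Type E_{6}, Milnor number mu = 6.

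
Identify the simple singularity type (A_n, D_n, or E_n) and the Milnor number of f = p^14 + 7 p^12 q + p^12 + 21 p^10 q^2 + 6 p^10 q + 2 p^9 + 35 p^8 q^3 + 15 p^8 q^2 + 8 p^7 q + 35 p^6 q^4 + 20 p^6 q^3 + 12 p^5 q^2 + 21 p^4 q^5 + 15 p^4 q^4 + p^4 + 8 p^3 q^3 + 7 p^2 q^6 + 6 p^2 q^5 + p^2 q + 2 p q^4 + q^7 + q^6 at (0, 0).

The Hessian of f at 0 has rank 0. Corank 2; j^3 = p^2*q has shape L^2 M (L != M), so D-series; mu = 7 gives D_7.

Type D7, Milnor number mu = 7.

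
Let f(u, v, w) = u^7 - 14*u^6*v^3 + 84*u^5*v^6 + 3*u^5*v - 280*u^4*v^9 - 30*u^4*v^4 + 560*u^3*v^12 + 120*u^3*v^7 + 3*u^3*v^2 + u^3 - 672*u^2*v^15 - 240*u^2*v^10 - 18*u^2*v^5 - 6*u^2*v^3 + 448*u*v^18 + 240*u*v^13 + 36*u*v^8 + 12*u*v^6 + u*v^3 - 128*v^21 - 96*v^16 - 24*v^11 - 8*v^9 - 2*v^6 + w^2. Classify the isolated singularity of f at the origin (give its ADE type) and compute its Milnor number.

Type E_7, Milnor number mu = 7.

The Hessian of f at 0 has rank 1. Corank 2; j^3 = u^3 is a perfect cube, so E-series; the 4-jet and mu = 7 give E_7.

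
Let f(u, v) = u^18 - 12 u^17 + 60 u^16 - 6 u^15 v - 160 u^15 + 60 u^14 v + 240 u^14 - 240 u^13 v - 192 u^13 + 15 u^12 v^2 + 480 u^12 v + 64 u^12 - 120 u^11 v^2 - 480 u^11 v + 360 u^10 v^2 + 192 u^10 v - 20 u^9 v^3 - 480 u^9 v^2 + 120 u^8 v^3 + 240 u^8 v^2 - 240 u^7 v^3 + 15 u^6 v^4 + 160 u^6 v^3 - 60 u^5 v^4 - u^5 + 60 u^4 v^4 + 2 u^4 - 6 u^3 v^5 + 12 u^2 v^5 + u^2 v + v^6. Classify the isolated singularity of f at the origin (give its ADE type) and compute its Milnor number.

The Hessian of f at 0 has rank 0. Corank 2; j^3 = u^2*v has shape L^2 M (L != M), so D-series; mu = 7 gives D_7.

Type D7, Milnor number mu = 7.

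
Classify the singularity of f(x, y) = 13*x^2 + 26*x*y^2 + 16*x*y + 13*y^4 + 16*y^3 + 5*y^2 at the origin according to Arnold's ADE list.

The Hessian of f at 0 is [[26, 16], [16, 10]] with rank 2, so corank 0. A Groebner basis of the Jacobian ideal J(f) in C{x,y} is {x, y}; counting standard monomials gives mu = 1. Corank 0: nondegenerate Morse point, so A_1.

A1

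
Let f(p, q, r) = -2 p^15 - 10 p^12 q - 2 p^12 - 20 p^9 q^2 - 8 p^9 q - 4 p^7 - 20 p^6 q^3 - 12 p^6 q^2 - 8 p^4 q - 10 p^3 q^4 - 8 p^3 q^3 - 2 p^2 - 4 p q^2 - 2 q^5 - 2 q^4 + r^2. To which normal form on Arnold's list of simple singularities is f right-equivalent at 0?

A_{4}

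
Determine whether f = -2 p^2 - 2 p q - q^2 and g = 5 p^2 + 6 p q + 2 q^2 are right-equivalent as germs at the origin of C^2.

Yes.

The Hessian of f at 0 is [[-4, -2], [-2, -2]] with rank 2, so corank 0. A Groebner basis of the Jacobian ideal J(f) in C{p,q} is {p, q}; counting standard monomials gives mu = 1. Corank 0: nondegenerate Morse point, so A_1. The Hessian of g at 0 is [[10, 6], [6, 4]] with rank 2, so corank 0. A Groebner basis of the Jacobian ideal J(g) in C{p,q} is {p, q}; counting standard monomials gives mu = 1. Corank 0: nondegenerate Morse point, so A_1. Both have type A_1, hence right-equivalent.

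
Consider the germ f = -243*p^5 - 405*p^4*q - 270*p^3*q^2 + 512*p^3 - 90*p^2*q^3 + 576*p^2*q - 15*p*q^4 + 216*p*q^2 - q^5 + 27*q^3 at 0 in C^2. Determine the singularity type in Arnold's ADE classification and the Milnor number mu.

Type E_8, Milnor number mu = 8.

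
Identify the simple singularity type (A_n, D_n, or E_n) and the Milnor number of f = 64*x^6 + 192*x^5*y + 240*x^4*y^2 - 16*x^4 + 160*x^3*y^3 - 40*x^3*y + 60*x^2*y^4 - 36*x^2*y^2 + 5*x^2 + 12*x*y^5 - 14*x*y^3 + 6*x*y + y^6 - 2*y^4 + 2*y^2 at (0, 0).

Type A_1, Milnor number mu = 1.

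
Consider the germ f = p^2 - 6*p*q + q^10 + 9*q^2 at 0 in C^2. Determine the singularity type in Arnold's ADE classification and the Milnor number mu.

Type A_9, Milnor number mu = 9.

The Hessian of f at 0 has rank 1. Corank 1: A-series; mu = 9 gives A_9.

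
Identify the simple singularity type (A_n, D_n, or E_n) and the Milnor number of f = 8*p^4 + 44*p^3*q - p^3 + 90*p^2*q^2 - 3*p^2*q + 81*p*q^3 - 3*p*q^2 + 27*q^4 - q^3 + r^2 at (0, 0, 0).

The Hessian of f at 0 has rank 1. Corank 2; j^3 = -(p + q)^3 is a perfect cube, so E-series; the 4-jet and mu = 7 give E_7.

Type E_{7}, Milnor number mu = 7.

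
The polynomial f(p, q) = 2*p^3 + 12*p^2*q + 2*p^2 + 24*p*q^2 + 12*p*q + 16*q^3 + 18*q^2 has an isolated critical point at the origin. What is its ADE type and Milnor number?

Type A2, Milnor number mu = 2.

The Hessian of f at 0 is [[4, 12], [12, 36]] with rank 1, so corank 1. A Groebner basis of the Jacobian ideal J(f) in C{p,q} is {q^2, p + 3*q}; counting standard monomials gives mu = 2. Corank 1: A-series; mu = 2 gives A_2.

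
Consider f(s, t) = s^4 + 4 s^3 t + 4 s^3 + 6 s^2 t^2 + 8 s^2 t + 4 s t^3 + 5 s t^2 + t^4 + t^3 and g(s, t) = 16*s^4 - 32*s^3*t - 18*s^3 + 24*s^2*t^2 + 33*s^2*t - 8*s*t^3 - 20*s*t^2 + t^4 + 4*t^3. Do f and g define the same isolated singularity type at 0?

The Hessian of f at 0 has rank 0. Corank 2; j^3 = (s + t)*(2*s + t)^2 has shape L^2 M (L != M), so D-series; mu = 5 gives D_5. The Hessian of g at 0 has rank 0. Corank 2; j^3 = -(2*s - t)*(3*s - 2*t)^2 has shape L^2 M (L != M), so D-series; mu = 5 gives D_5. Both have type D_5, hence right-equivalent.

Yes.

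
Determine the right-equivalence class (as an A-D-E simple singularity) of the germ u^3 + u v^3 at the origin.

E7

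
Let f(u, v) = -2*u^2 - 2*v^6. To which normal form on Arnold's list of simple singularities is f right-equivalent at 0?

The Hessian of f at 0 has rank 1. Corank 1: A-series; mu = 5 gives A_5.

A_5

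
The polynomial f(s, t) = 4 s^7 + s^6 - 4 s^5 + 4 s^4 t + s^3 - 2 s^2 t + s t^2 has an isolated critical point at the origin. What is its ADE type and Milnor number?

Type D_7, Milnor number mu = 7.

The Hessian of f at 0 is [[0, 0], [0, 0]] with rank 0, so corank 2. A Groebner basis of the Jacobian ideal J(f) in C{s,t} is {-s^2/2 + s*t/2 + t^4, s^3 + s^2 - 2*s*t - t^3 + t^2, s^2*t + 2*s^2/3 - 4*s*t/3 - t^3 + 2*t^2/3, s^2/3 + s*t^2 - 2*s*t/3 - t^3 + t^2/3}; counting standard monomials gives mu = 7. Corank 2; j^3 = s*(s - t)^2 has shape L^2 M (L != M), so D-series; mu = 7 gives D_7.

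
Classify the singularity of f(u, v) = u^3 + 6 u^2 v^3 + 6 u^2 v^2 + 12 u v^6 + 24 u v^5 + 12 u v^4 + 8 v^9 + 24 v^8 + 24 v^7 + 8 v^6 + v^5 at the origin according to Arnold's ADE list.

E_8

The Hessian of f at 0 has rank 0. Corank 2; j^3 = u^3 is a perfect cube, so E-series; the 5-jet and mu = 8 give E_8.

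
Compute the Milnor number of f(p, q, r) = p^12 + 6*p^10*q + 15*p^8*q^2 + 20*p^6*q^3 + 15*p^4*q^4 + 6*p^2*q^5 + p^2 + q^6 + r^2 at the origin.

5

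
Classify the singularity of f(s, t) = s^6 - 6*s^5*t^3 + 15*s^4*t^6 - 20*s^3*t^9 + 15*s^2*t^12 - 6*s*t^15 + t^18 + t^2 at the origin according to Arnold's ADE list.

The Hessian of f at 0 is [[0, 0], [0, 2]] with rank 1, so corank 1. A Groebner basis of the Jacobian ideal J(f) in C{s,t} is {s^5, t}; counting standard monomials gives mu = 5. Corank 1: A-series; mu = 5 gives A_5.

A5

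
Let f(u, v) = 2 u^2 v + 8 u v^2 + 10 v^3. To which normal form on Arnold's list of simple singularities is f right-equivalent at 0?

D4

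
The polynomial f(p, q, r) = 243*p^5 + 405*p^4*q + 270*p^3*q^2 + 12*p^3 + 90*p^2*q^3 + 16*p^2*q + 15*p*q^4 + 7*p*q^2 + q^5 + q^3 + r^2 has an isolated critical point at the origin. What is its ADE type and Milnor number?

Type D_6, Milnor number mu = 6.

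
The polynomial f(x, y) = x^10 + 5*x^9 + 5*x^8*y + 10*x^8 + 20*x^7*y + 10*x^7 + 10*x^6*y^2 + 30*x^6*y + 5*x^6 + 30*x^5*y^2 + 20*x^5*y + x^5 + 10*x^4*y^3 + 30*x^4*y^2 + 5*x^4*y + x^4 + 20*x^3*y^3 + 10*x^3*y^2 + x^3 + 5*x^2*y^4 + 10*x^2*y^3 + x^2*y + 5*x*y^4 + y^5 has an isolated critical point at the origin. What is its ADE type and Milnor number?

Type D_6, Milnor number mu = 6.

The Hessian of f at 0 is [[0, 0], [0, 0]] with rank 0, so corank 2. A Groebner basis of the Jacobian ideal J(f) in C{x,y} is {-x*y/5 + y^4, x*y^2, x^2 + x*y}; counting standard monomials gives mu = 6. Corank 2; j^3 = x^2*(x + y) has shape L^2 M (L != M), so D-series; mu = 6 gives D_6.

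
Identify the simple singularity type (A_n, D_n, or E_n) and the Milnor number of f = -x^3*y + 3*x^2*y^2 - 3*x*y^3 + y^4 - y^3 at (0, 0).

The Hessian of f at 0 is [[0, 0], [0, 0]] with rank 0, so corank 2. A Groebner basis of the Jacobian ideal J(f) in C{x,y} is {x^3 - 3*x*y^2 + 3*y^2, x^2*y - 2*x*y^2, y^3}; counting standard monomials gives mu = 7. Corank 2; j^3 = -y^3 is a perfect cube, so E-series; the 4-jet and mu = 7 give E_7.

Type E_{7}, Milnor number mu = 7.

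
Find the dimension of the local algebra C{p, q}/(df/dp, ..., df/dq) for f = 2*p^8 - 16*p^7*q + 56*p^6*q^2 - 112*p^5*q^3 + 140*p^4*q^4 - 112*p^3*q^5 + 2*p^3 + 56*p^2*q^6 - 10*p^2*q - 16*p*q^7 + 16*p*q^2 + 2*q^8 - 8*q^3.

9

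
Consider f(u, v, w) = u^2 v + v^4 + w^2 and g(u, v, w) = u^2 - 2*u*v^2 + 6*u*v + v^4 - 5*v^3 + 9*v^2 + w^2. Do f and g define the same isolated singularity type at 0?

The Hessian of f at 0 is [[0, 0, 0], [0, 0, 0], [0, 0, 2]] with rank 1, so corank 2. A Groebner basis of the Jacobian ideal J(f) in C{u,v,w} is {u^3, u^2/4 + v^3, u*v, w}; counting standard monomials gives mu = 5. Corank 2; j^3 = u^2*v has shape L^2 M (L != M), so D-series; mu = 5 gives D_5. The Hessian of g at 0 is [[2, 6, 0], [6, 18, 0], [0, 0, 2]] with rank 2, so corank 1. A Groebner basis of the Jacobian ideal J(g) in C{u,v,w} is {v^2, u + 3*v, w}; counting standard monomials gives mu = 2. Corank 1: A-series; mu = 2 gives A_2. f is D_5 but g is A_2, hence not right-equivalent.

No.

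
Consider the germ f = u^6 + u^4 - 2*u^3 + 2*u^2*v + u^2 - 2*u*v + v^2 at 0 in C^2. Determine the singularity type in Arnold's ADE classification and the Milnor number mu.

Type A5, Milnor number mu = 5.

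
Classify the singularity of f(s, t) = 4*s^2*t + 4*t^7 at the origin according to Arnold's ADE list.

D_{8}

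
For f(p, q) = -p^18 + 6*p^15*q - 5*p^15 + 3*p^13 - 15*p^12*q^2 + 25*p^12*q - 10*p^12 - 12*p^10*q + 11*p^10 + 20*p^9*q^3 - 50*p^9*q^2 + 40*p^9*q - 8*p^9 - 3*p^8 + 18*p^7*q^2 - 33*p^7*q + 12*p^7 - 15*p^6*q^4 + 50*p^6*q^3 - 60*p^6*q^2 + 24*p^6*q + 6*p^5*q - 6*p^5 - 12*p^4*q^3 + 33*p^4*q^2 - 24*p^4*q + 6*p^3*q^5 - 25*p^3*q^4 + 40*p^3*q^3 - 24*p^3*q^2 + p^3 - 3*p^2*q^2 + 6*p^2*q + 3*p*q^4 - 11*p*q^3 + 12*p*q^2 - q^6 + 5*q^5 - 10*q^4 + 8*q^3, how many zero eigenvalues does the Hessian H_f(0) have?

The Hessian at 0 is [[0, 0], [0, 0]] of rank 0; hence corank 2.

2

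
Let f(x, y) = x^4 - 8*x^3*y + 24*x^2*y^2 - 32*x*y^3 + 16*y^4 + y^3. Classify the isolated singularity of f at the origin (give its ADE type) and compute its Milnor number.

Type E6, Milnor number mu = 6.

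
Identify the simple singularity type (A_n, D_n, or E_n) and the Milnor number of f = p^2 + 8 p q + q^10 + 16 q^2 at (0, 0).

Type A9, Milnor number mu = 9.

The Hessian of f at 0 has rank 1. Corank 1: A-series; mu = 9 gives A_9.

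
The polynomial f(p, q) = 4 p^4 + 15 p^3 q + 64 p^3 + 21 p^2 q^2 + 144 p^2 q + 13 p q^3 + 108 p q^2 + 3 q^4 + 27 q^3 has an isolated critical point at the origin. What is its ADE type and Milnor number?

The Hessian of f at 0 is [[0, 0], [0, 0]] with rank 0, so corank 2. A Groebner basis of the Jacobian ideal J(f) in C{p,q} is {196608*p^2 + 294912*p*q + q^4 + 64*q^3 + 110592*q^2, p^3 + 1008*p^2 + 1512*p*q + 3*q^3/4 + 567*q^2, p^2*q - 832*p^2 - 1248*p*q - 5*q^3/6 - 468*q^2, 512*p^2 + p*q^2 + 768*p*q + 11*q^3/12 + 288*q^2}; counting standard monomials gives mu = 7. Corank 2; j^3 = (4*p + 3*q)^3 is a perfect cube, so E-series; the 4-jet and mu = 7 give E_7.

Type E_7, Milnor number mu = 7.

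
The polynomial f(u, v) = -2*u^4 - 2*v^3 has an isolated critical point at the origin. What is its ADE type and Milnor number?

Type E_{6}, Milnor number mu = 6.

The Hessian of f at 0 is [[0, 0], [0, 0]] with rank 0, so corank 2. A Groebner basis of the Jacobian ideal J(f) in C{u,v} is {u^3, v^2}; counting standard monomials gives mu = 6. Corank 2; j^3 = -2*v^3 is a perfect cube, so E-series; the 4-jet and mu = 6 give E_6.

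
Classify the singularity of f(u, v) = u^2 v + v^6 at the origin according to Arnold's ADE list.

The Hessian of f at 0 has rank 0. Corank 2; j^3 = u^2*v has shape L^2 M (L != M), so D-series; mu = 7 gives D_7.

D_{7}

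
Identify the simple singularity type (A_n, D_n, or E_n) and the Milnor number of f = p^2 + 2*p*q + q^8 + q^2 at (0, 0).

Type A_7, Milnor number mu = 7.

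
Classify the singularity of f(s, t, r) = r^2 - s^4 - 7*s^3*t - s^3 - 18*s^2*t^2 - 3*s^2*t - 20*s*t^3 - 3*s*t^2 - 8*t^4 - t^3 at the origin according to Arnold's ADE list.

E_7

The Hessian of f at 0 is [[0, 0, 0], [0, 0, 0], [0, 0, 2]] with rank 1, so corank 2. A Groebner basis of the Jacobian ideal J(f) in C{s,t,r} is {3*s^2 + 6*s*t + t^4 + t^3 + 3*t^2, s^3 + 9*s^2 + 18*s*t + 4*t^3 + 9*t^2, s^2*t - 5*s^2 - 10*s*t - 8*t^3/3 - 5*t^2, 2*s^2 + s*t^2 + 4*s*t + 5*t^3/3 + 2*t^2, r}; counting standard monomials gives mu = 7. Corank 2; j^3 = -(s + t)^3 is a perfect cube, so E-series; the 4-jet and mu = 7 give E_7.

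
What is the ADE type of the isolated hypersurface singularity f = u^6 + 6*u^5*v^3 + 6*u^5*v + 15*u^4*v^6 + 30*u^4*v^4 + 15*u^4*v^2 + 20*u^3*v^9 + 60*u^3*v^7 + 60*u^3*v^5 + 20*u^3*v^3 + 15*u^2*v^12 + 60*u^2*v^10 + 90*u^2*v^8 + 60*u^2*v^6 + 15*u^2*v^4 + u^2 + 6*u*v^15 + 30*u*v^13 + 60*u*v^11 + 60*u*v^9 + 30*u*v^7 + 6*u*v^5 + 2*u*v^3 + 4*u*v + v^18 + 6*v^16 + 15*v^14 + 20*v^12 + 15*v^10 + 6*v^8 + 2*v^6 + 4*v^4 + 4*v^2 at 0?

A_{5}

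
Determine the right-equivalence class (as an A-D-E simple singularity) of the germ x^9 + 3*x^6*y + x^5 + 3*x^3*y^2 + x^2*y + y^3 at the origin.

D_4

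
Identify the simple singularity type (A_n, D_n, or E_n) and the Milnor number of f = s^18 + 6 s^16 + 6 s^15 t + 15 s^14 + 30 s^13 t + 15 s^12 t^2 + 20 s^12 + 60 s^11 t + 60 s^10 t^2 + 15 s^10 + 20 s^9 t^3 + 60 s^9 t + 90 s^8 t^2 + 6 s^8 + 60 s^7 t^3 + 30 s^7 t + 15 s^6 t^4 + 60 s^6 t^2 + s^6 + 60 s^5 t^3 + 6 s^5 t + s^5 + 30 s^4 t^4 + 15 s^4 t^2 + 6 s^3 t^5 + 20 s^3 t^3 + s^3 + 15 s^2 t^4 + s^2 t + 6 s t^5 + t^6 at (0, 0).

Type D_7, Milnor number mu = 7.

The Hessian of f at 0 is [[0, 0], [0, 0]] with rank 0, so corank 2. A Groebner basis of the Jacobian ideal J(f) in C{s,t} is {-s*t/6 + t^5, s*t^2, s^2 + s*t}; counting standard monomials gives mu = 7. Corank 2; j^3 = s^2*(s + t) has shape L^2 M (L != M), so D-series; mu = 7 gives D_7.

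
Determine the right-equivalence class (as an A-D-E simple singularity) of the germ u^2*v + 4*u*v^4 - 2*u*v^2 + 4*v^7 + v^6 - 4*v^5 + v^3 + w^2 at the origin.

The Hessian of f at 0 has rank 1. Corank 2; j^3 = v*(u - v)^2 has shape L^2 M (L != M), so D-series; mu = 7 gives D_7.

D_7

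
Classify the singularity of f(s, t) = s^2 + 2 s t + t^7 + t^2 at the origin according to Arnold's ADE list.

A_6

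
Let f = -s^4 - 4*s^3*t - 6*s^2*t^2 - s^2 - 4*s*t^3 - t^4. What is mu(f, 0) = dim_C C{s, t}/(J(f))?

3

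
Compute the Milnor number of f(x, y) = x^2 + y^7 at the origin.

6

The Hessian of f at 0 is [[2, 0], [0, 0]] with rank 1, so corank 1. A Groebner basis of the Jacobian ideal J(f) in C{x,y} is {y^6, x}; counting standard monomials gives mu = 6. Corank 1: A-series; mu = 6 gives A_6.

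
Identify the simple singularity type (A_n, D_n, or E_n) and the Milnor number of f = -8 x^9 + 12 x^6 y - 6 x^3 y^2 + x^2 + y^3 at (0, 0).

The Hessian of f at 0 is [[2, 0], [0, 0]] with rank 1, so corank 1. A Groebner basis of the Jacobian ideal J(f) in C{x,y} is {y^2, x}; counting standard monomials gives mu = 2. Corank 1: A-series; mu = 2 gives A_2.

Type A_{2}, Milnor number mu = 2.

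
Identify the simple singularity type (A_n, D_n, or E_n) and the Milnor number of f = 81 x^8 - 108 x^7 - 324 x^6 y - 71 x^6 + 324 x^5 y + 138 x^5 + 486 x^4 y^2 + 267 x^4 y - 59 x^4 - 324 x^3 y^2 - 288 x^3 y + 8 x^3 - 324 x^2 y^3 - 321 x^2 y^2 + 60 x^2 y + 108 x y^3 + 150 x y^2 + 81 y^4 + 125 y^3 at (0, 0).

Type E6, Milnor number mu = 6.

The Hessian of f at 0 has rank 0. Corank 2; j^3 = (2*x + 5*y)^3 is a perfect cube, so E-series; the 4-jet and mu = 6 give E_6.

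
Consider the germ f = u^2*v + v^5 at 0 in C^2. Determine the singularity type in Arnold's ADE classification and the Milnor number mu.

Type D_6, Milnor number mu = 6.

The Hessian of f at 0 is [[0, 0], [0, 0]] with rank 0, so corank 2. A Groebner basis of the Jacobian ideal J(f) in C{u,v} is {u^2/5 + v^4, u^3, u*v}; counting standard monomials gives mu = 6. Corank 2; j^3 = u^2*v has shape L^2 M (L != M), so D-series; mu = 6 gives D_6.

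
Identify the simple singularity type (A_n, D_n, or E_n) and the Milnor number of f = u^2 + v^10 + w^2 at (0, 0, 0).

The Hessian of f at 0 has rank 2. Corank 1: A-series; mu = 9 gives A_9.

Type A9, Milnor number mu = 9.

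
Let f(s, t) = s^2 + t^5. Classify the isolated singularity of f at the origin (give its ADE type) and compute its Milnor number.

Type A4, Milnor number mu = 4.

The Hessian of f at 0 has rank 1. Corank 1: A-series; mu = 4 gives A_4.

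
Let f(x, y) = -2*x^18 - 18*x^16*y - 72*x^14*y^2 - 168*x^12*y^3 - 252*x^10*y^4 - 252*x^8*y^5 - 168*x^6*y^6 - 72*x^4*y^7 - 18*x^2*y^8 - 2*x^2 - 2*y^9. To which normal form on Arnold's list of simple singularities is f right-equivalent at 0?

A8

The Hessian of f at 0 has rank 1. Corank 1: A-series; mu = 8 gives A_8.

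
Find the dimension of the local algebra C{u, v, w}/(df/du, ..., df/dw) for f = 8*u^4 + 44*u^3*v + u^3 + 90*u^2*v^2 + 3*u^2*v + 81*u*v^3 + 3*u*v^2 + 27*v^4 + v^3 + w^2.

7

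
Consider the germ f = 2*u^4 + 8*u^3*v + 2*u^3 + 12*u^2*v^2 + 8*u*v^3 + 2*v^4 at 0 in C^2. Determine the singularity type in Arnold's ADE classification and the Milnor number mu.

The Hessian of f at 0 has rank 0. Corank 2; j^3 = 2*u^3 is a perfect cube, so E-series; the 4-jet and mu = 6 give E_6.

Type E6, Milnor number mu = 6.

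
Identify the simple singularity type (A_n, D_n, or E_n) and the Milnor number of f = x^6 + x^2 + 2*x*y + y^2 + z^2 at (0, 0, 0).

The Hessian of f at 0 has rank 2. Corank 1: A-series; mu = 5 gives A_5.

Type A5, Milnor number mu = 5.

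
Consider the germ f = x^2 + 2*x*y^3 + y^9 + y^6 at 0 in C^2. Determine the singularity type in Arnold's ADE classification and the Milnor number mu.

Type A_{8}, Milnor number mu = 8.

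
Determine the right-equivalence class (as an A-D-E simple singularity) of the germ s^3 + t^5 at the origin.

The Hessian of f at 0 is [[0, 0], [0, 0]] with rank 0, so corank 2. A Groebner basis of the Jacobian ideal J(f) in C{s,t} is {t^4, s^2}; counting standard monomials gives mu = 8. Corank 2; j^3 = s^3 is a perfect cube, so E-series; the 5-jet and mu = 8 give E_8.

E_8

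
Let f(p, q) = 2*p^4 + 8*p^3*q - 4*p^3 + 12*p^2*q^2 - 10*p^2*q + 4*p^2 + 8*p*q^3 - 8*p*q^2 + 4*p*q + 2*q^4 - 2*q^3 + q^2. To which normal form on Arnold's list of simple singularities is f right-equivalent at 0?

A3

The Hessian of f at 0 has rank 1. Corank 1: A-series; mu = 3 gives A_3.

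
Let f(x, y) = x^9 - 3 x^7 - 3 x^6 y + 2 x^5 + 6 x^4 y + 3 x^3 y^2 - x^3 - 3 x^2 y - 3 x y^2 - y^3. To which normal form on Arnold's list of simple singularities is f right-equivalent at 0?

The Hessian of f at 0 has rank 0. Corank 2; j^3 = -(x + y)^3 is a perfect cube, so E-series; the 5-jet and mu = 8 give E_8.

E_8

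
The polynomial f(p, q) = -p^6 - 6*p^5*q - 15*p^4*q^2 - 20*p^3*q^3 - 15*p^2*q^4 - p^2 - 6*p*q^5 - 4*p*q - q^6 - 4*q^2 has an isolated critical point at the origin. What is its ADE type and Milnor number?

The Hessian of f at 0 is [[-2, -4], [-4, -8]] with rank 1, so corank 1. A Groebner basis of the Jacobian ideal J(f) in C{p,q} is {q^5, p + 2*q}; counting standard monomials gives mu = 5. Corank 1: A-series; mu = 5 gives A_5.

Type A_5, Milnor number mu = 5.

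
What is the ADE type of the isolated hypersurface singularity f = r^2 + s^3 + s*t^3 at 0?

The Hessian of f at 0 is [[0, 0, 0], [0, 0, 0], [0, 0, 2]] with rank 1, so corank 2. A Groebner basis of the Jacobian ideal J(f) in C{s,t,r} is {s^3, s*t^2, 3*s^2 + t^3, r}; counting standard monomials gives mu = 7. Corank 2; j^3 = s^3 is a perfect cube, so E-series; the 4-jet and mu = 7 give E_7.

E_{7}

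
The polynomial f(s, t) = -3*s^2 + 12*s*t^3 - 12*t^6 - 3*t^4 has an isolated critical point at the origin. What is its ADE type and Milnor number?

The Hessian of f at 0 has rank 1. Corank 1: A-series; mu = 3 gives A_3.

Type A3, Milnor number mu = 3.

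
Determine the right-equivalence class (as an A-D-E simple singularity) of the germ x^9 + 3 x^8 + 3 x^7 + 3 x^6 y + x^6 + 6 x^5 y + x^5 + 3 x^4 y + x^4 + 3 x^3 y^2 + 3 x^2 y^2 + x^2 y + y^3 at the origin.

The Hessian of f at 0 has rank 0. Corank 2; j^3 = y*(x^2 + y^2) splits into three distinct lines over C (the quadratic factor has nonzero discriminant), so D_4.

D4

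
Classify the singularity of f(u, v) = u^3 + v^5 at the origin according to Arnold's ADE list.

The Hessian of f at 0 has rank 0. Corank 2; j^3 = u^3 is a perfect cube, so E-series; the 5-jet and mu = 8 give E_8.

E_{8}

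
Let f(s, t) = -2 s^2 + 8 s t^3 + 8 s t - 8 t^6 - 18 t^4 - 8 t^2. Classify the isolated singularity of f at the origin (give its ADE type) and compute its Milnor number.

The Hessian of f at 0 has rank 1. Corank 1: A-series; mu = 3 gives A_3.

Type A_3, Milnor number mu = 3.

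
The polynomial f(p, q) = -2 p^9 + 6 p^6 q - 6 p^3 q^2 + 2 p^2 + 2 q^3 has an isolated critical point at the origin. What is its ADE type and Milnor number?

Type A2, Milnor number mu = 2.

The Hessian of f at 0 has rank 1. Corank 1: A-series; mu = 2 gives A_2.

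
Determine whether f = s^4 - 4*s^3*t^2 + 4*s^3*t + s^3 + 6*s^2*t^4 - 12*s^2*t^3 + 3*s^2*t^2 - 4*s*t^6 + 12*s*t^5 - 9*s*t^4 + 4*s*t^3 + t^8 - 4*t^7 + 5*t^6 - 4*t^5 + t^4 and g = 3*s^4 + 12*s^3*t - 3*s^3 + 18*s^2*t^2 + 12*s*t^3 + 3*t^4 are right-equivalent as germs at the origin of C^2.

Yes.

The Hessian of f at 0 has rank 0. Corank 2; j^3 = s^3 is a perfect cube, so E-series; the 4-jet and mu = 6 give E_6. The Hessian of g at 0 has rank 0. Corank 2; j^3 = -3*s^3 is a perfect cube, so E-series; the 4-jet and mu = 6 give E_6. Both have type E_6, hence right-equivalent.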